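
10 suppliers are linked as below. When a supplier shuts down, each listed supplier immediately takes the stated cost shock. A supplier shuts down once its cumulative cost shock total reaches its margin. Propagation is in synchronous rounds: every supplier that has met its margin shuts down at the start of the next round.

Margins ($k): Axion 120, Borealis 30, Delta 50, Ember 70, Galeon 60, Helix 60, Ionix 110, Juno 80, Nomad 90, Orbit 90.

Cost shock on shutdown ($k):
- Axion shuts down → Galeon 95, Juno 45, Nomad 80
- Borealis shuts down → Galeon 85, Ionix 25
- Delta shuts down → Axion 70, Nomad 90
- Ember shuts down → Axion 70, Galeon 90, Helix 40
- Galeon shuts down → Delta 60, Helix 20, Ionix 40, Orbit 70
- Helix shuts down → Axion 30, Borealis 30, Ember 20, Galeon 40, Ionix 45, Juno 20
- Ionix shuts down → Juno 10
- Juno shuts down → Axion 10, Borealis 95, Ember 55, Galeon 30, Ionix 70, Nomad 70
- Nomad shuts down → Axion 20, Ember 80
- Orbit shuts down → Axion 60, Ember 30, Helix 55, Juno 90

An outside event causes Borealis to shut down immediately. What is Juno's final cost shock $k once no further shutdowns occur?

75

Round 1 — Borealis shuts down (initial).
  Galeon: +85 → 85 ≥ 60
  Ionix: +25 → 25 < 110
Round 2 — Galeon shuts down.
  Delta: +60 → 60 ≥ 50
  Helix: +20 → 20 < 60
  Ionix: +40 → 65 < 110
  Orbit: +70 → 70 < 90
Round 3 — Delta shuts down.
  Axion: +70 → 70 < 120
  Nomad: +90 → 90 ≥ 90
Round 4 — Nomad shuts down.
  Axion: +20 → 90 < 120
  Ember: +80 → 80 ≥ 70
Round 5 — Ember shuts down.
  Axion: +70 → 160 ≥ 120
  Helix: +40 → 60 ≥ 60
Round 6 — Axion, Helix shut down.
  Ionix: +45 → 110 ≥ 110
  Juno: +45+20 → 65 < 80
Round 7 — Ionix shuts down.
  Juno: +10 → 75 < 80
No further shutdowns.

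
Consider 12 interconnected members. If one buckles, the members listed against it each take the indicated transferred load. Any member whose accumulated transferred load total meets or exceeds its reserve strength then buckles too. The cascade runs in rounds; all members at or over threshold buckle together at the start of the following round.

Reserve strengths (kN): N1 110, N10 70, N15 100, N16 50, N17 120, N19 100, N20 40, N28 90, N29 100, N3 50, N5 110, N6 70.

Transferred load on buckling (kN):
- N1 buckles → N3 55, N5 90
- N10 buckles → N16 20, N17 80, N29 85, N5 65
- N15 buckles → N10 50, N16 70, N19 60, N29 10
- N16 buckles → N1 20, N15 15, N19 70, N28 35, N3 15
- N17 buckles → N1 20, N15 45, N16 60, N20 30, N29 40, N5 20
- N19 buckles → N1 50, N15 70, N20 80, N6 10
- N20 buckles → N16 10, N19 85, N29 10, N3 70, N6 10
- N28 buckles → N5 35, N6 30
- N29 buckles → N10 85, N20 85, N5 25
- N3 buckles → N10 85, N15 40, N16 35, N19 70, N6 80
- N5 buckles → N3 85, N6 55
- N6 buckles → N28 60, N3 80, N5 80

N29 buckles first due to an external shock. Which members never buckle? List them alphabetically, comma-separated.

Round 1 — N29 buckles (initial).
  N10: +85 → 85 ≥ 70
  N20: +85 → 85 ≥ 40
  N5: +25 → 25 < 110
Round 2 — N10, N20 buckle.
  N16: +20+10 → 30 < 50
  N17: +80 → 80 < 120
  N19: +85 → 85 < 100
  N3: +70 → 70 ≥ 50
  N5: +65 → 90 < 110
  N6: +10 → 10 < 70
Round 3 — N3 buckles.
  N15: +40 → 40 < 100
  N16: +35 → 65 ≥ 50
  N19: +70 → 155 ≥ 100
  N6: +80 → 90 ≥ 70
Round 4 — N16, N19, N6 buckle.
  N1: +20+50 → 70 < 110
  N15: +15+70 → 125 ≥ 100
  N28: +35+60 → 95 ≥ 90
  N5: +80 → 170 ≥ 110
Round 5 — N15, N28, N5 buckle.
No further bucklings.

N1, N17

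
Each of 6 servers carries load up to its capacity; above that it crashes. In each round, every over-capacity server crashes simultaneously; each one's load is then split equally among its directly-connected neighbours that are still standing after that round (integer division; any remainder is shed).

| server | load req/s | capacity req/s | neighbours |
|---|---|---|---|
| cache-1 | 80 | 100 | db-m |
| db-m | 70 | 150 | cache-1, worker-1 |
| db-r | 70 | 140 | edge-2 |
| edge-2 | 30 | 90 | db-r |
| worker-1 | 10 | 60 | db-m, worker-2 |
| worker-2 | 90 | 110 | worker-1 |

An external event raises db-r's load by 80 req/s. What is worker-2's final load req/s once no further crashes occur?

Round 1 — db-r at 150 > 140. db-r crashes.
  db-r sheds 150 req/s to edge-2: 150 each.
    edge-2: 30+150 = 180 > 90
Round 2 — edge-2 crashes.
  edge-2 sheds 180 req/s: no online neighbours, lost.
No further crashes.

90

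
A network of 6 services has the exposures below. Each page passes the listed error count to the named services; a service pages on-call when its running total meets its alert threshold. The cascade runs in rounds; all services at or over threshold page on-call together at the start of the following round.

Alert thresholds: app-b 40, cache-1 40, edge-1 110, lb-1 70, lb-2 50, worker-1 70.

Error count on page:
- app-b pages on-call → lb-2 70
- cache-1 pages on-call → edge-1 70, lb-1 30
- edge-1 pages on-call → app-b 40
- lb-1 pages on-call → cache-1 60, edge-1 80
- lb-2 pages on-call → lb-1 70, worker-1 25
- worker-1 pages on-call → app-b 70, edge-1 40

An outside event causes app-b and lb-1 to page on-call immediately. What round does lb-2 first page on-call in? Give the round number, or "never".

Round 1 — app-b, lb-1 page on-call (initial).
  cache-1: +60 → 60 ≥ 40
  edge-1: +80 → 80 < 110
  lb-2: +70 → 70 ≥ 50
Round 2 — cache-1, lb-2 page on-call.
  edge-1: +70 → 150 ≥ 110
  worker-1: +25 → 25 < 70
Round 3 — edge-1 pages on-call.
No further pages.

2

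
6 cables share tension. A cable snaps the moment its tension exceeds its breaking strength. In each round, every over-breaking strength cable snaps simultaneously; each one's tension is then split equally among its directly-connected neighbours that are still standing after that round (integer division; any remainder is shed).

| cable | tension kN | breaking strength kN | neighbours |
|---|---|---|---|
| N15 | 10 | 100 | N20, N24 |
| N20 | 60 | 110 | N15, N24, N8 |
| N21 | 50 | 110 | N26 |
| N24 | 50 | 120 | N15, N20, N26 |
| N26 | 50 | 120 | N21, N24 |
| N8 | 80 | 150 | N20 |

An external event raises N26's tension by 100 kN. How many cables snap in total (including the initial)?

5

Round 1 — N26 at 150 > 120. N26 snaps.
  N26 sheds 150 kN to N21, N24: 75 each.
    N21: 50+75 = 125 > 110
    N24: 50+75 = 125 > 120
Round 2 — N21, N24 snap.
  N21 sheds 125 kN: no online neighbours, lost.
  N24 sheds 125 kN to N15, N20: 62 each (1 lost).
    N15: 10+62 = 72 ≤ 100
    N20: 60+62 = 122 > 110
Round 3 — N20 snaps.
  N20 sheds 122 kN to N15, N8: 61 each.
    N15: 72+61 = 133 > 100
    N8: 80+61 = 141 ≤ 150
Round 4 — N15 snaps.
  N15 sheds 133 kN: no online neighbours, lost.
No further breaks.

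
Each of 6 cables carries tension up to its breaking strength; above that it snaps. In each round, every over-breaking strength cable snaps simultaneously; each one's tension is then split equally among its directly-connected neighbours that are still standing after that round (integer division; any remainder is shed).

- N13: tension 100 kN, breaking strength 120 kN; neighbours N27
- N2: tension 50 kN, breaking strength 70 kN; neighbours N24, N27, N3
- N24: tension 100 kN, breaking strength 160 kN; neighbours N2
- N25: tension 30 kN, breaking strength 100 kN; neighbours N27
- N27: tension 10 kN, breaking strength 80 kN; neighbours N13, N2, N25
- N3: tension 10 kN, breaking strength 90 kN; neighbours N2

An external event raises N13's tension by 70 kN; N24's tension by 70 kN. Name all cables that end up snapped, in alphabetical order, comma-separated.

Round 1 — N13 at 170 > 120; N24 at 170 > 160. N13, N24 snap.
  N13 sheds 170 kN to N27: 170 each.
    N27: 10+170 = 180 > 80
  N24 sheds 170 kN to N2: 170 each.
    N2: 50+170 = 220 > 70
Round 2 — N2, N27 snap.
  N2 sheds 220 kN to N3: 220 each.
    N3: 10+220 = 230 > 90
  N27 sheds 180 kN to N25: 180 each.
    N25: 30+180 = 210 > 100
Round 3 — N25, N3 snap.
  N25 sheds 210 kN: no online neighbours, lost.
  N3 sheds 230 kN: no online neighbours, lost.
No further breaks.

N13, N2, N24, N25, N27, N3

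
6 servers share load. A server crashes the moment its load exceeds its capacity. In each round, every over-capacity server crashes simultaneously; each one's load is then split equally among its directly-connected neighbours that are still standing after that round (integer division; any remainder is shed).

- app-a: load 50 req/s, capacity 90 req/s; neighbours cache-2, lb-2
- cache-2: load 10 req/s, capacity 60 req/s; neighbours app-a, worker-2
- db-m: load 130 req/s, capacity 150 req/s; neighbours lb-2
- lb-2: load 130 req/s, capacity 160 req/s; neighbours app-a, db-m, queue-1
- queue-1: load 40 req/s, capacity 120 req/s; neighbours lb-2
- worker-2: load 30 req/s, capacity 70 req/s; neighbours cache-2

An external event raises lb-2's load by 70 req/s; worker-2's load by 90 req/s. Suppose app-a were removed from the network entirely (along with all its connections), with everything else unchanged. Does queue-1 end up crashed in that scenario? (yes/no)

yes

With app-a removed:
Round 1 — lb-2 at 200 > 160; worker-2 at 120 > 70. lb-2, worker-2 crash.
  lb-2 sheds 200 req/s to db-m, queue-1: 100 each.
    db-m: 130+100 = 230 > 150
    queue-1: 40+100 = 140 > 120
  worker-2 sheds 120 req/s to cache-2: 120 each.
    cache-2: 10+120 = 130 > 60
Round 2 — cache-2, db-m, queue-1 crash.
  cache-2 sheds 130 req/s: no online neighbours, lost.
  db-m sheds 230 req/s: no online neighbours, lost.
  queue-1 sheds 140 req/s: no online neighbours, lost.
No further crashes.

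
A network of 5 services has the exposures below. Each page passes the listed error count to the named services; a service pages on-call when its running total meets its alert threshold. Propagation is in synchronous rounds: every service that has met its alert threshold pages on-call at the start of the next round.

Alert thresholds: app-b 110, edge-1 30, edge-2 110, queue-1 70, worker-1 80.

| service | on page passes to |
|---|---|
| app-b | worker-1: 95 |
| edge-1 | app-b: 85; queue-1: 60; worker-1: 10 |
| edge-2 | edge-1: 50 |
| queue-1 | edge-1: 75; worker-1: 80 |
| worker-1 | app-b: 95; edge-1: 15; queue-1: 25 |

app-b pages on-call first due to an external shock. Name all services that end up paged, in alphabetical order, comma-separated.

app-b, worker-1

Round 1 — app-b pages on-call (initial).
  worker-1: +95 → 95 ≥ 80
Round 2 — worker-1 pages on-call.
  edge-1: +15 → 15 < 30
  queue-1: +25 → 25 < 70
No further pages.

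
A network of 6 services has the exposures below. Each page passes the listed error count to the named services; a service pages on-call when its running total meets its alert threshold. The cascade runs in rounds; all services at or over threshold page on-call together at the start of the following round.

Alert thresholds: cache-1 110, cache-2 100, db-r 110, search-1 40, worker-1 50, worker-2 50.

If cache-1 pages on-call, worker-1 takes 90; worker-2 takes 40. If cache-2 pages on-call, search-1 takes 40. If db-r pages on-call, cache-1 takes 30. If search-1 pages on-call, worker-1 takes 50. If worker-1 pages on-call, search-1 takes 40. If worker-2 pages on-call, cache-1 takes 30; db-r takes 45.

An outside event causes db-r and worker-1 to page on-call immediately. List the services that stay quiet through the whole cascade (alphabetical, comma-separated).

Round 1 — db-r, worker-1 page on-call (initial).
  cache-1: +30 → 30 < 110
  search-1: +40 → 40 ≥ 40
Round 2 — search-1 pages on-call.
No further pages.

cache-1, cache-2, worker-2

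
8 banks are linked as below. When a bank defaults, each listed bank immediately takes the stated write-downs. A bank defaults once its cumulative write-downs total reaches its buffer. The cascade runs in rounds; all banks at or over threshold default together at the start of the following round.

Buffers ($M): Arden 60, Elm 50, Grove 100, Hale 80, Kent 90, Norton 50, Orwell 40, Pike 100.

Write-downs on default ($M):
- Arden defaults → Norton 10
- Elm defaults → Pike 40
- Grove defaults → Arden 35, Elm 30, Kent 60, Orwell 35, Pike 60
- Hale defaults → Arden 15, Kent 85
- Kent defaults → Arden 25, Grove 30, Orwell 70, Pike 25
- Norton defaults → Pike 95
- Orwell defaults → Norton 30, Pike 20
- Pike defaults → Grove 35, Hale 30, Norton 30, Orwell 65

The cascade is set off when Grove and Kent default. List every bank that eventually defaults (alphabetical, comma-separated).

Round 1 — Grove, Kent default (initial).
  Arden: +35+25 → 60 ≥ 60
  Elm: +30 → 30 < 50
  Orwell: +35+70 → 105 ≥ 40
  Pike: +60+25 → 85 < 100
Round 2 — Arden, Orwell default.
  Norton: +10+30 → 40 < 50
  Pike: +20 → 105 ≥ 100
Round 3 — Pike defaults.
  Hale: +30 → 30 < 80
  Norton: +30 → 70 ≥ 50
Round 4 — Norton defaults.
No further defaults.

Arden, Grove, Kent, Norton, Orwell, Pike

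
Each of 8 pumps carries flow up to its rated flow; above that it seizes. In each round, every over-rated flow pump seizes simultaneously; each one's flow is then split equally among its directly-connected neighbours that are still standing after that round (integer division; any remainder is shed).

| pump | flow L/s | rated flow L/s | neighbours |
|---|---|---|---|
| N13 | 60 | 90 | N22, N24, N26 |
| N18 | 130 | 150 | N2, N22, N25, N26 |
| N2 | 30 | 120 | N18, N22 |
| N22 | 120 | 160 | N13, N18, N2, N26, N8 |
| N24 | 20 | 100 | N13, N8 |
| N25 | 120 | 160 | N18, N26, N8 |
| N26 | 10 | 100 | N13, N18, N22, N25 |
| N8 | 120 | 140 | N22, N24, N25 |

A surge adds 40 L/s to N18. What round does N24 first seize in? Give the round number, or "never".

Round 1 — N18 at 170 > 150. N18 seizes.
  N18 sheds 170 L/s to N2, N22, N25, N26: 42 each (2 lost).
    N2: 30+42 = 72 ≤ 120
    N22: 120+42 = 162 > 160
    N25: 120+42 = 162 > 160
    N26: 10+42 = 52 ≤ 100
Round 2 — N22, N25 seize.
  N22 sheds 162 L/s to N13, N2, N26, N8: 40 each (2 lost).
    N13: 60+40 = 100 > 90
    N2: 72+40 = 112 ≤ 120
    N26: 52+40 = 92 ≤ 100
    N8: 120+40 = 160 > 140
  N25 sheds 162 L/s to N26, N8: 81 each.
    N26: 92+81 = 173 > 100
    N8: 160+81 = 241 > 140
Round 3 — N13, N26, N8 seize.
  N13 sheds 100 L/s to N24: 100 each.
    N24: 20+100 = 120 > 100
  N26 sheds 173 L/s: no online neighbours, lost.
  N8 sheds 241 L/s to N24: 241 each.
    N24: 120+241 = 361 > 100
Round 4 — N24 seizes.
  N24 sheds 361 L/s: no online neighbours, lost.
No further seizures.

4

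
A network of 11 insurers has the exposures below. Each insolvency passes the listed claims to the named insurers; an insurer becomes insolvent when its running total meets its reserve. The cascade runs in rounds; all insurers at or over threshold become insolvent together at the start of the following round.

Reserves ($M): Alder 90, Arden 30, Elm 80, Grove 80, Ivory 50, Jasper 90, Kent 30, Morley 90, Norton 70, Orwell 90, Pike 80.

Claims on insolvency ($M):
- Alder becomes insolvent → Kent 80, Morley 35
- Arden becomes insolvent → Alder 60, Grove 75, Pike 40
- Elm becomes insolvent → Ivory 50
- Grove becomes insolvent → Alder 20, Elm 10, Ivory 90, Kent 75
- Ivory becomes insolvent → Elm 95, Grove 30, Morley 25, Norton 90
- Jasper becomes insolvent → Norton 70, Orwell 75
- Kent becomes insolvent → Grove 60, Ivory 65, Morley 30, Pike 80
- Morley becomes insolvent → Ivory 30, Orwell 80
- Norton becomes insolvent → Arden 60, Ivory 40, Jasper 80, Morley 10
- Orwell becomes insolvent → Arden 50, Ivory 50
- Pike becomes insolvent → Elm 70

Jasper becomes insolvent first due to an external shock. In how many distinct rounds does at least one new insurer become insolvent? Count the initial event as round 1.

3

Round 1 — Jasper becomes insolvent (initial).
  Norton: +70 → 70 ≥ 70
  Orwell: +75 → 75 < 90
Round 2 — Norton becomes insolvent.
  Arden: +60 → 60 ≥ 30
  Ivory: +40 → 40 < 50
  Morley: +10 → 10 < 90
Round 3 — Arden becomes insolvent.
  Alder: +60 → 60 < 90
  Grove: +75 → 75 < 80
  Pike: +40 → 40 < 80
No further insolvencies.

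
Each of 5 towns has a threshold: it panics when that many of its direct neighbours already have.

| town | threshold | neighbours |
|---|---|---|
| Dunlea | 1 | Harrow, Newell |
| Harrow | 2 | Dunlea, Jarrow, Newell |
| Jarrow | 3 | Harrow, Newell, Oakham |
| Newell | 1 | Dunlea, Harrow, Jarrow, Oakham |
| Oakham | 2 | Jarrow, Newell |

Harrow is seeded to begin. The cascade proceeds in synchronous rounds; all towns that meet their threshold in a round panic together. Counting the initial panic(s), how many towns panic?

Round 1 — Harrow panics (initial).
Round 2 — checking thresholds:
  Dunlea: 1 of 2 neighbours ≥ 1, panics.
  Jarrow: 1 of 3 neighbours < 3, holds.
  Newell: 1 of 4 neighbours ≥ 1, panics.
Round 3 — no new panics; cascade stops.

3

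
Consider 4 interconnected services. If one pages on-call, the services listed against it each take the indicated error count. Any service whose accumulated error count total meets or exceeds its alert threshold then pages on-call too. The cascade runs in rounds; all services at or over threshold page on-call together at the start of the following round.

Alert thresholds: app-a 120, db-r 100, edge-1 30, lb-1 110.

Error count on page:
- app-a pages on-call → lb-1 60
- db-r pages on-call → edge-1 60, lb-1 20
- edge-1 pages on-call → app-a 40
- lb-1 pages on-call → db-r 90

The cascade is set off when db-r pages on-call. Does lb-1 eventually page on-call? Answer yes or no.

no

Round 1 — db-r pages on-call (initial).
  edge-1: +60 → 60 ≥ 30
  lb-1: +20 → 20 < 110
Round 2 — edge-1 pages on-call.
  app-a: +40 → 40 < 120
No further pages.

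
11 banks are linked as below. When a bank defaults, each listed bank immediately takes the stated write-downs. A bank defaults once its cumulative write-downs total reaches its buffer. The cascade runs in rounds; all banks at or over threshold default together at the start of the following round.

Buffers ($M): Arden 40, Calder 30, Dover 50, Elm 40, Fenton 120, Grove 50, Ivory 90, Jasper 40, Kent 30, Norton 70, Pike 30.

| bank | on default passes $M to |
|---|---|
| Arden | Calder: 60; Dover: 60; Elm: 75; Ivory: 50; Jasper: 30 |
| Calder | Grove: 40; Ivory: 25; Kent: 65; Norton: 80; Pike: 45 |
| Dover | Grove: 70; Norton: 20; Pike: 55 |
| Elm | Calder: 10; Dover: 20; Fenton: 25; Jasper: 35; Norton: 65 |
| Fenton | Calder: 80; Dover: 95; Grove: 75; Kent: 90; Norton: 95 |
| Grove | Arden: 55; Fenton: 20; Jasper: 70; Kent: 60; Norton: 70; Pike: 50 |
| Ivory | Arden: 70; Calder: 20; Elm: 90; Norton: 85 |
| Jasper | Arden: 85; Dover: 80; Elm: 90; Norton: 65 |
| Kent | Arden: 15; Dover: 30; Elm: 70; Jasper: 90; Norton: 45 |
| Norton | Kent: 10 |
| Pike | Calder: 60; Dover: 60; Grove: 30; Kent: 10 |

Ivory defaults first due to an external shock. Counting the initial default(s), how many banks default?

Round 1 — Ivory defaults (initial).
  Arden: +70 → 70 ≥ 40
  Calder: +20 → 20 < 30
  Elm: +90 → 90 ≥ 40
  Norton: +85 → 85 ≥ 70
Round 2 — Arden, Elm, Norton default.
  Calder: +60+10 → 90 ≥ 30
  Dover: +60+20 → 80 ≥ 50
  Fenton: +25 → 25 < 120
  Jasper: +30+35 → 65 ≥ 40
  Kent: +10 → 10 < 30
Round 3 — Calder, Dover, Jasper default.
  Grove: +40+70 → 110 ≥ 50
  Kent: +65 → 75 ≥ 30
  Pike: +45+55 → 100 ≥ 30
Round 4 — Grove, Kent, Pike default.
  Fenton: +20 → 45 < 120
No further defaults.

10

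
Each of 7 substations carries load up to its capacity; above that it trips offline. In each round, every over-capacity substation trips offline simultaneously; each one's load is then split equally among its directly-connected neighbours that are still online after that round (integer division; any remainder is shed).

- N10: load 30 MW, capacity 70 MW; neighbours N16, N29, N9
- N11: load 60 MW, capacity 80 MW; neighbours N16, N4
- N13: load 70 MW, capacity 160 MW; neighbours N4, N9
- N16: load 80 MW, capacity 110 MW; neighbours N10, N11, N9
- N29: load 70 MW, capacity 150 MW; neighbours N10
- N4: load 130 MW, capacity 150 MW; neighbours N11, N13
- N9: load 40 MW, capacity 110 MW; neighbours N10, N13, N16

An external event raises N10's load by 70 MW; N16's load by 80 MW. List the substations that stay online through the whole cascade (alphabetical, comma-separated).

Round 1 — N10 at 100 > 70; N16 at 160 > 110. N10, N16 trip offline.
  N10 sheds 100 MW to N29, N9: 50 each.
    N29: 70+50 = 120 ≤ 150
    N9: 40+50 = 90 ≤ 110
  N16 sheds 160 MW to N11, N9: 80 each.
    N11: 60+80 = 140 > 80
    N9: 90+80 = 170 > 110
Round 2 — N11, N9 trip offline.
  N11 sheds 140 MW to N4: 140 each.
    N4: 130+140 = 270 > 150
  N9 sheds 170 MW to N13: 170 each.
    N13: 70+170 = 240 > 160
Round 3 — N13, N4 trip offline.
  N13 sheds 240 MW: no online neighbours, lost.
  N4 sheds 270 MW: no online neighbours, lost.
No further trips.

N29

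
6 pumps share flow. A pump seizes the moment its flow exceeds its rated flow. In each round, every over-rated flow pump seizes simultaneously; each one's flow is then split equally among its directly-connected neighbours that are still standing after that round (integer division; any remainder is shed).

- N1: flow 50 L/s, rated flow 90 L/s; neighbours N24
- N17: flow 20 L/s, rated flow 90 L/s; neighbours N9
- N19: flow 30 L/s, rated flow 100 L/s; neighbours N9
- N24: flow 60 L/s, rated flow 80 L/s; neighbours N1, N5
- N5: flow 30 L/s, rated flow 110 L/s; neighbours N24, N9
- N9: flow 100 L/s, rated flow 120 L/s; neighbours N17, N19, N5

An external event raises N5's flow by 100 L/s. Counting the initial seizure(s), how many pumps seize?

6

Round 1 — N5 at 130 > 110. N5 seizes.
  N5 sheds 130 L/s to N24, N9: 65 each.
    N24: 60+65 = 125 > 80
    N9: 100+65 = 165 > 120
Round 2 — N24, N9 seize.
  N24 sheds 125 L/s to N1: 125 each.
    N1: 50+125 = 175 > 90
  N9 sheds 165 L/s to N17, N19: 82 each (1 lost).
    N17: 20+82 = 102 > 90
    N19: 30+82 = 112 > 100
Round 3 — N1, N17, N19 seize.
  N1 sheds 175 L/s: no online neighbours, lost.
  N17 sheds 102 L/s: no online neighbours, lost.
  N19 sheds 112 L/s: no online neighbours, lost.
No further seizures.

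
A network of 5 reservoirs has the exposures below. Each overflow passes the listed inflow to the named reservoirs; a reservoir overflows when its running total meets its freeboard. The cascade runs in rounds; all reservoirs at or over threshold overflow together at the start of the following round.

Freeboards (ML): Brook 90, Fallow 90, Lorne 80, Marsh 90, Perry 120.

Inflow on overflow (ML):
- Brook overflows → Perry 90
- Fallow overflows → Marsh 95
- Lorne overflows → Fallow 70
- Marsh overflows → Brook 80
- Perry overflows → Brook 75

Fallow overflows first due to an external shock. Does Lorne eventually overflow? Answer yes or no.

Round 1 — Fallow overflows (initial).
  Marsh: +95 → 95 ≥ 90
Round 2 — Marsh overflows.
  Brook: +80 → 80 < 90
No further overflows.

no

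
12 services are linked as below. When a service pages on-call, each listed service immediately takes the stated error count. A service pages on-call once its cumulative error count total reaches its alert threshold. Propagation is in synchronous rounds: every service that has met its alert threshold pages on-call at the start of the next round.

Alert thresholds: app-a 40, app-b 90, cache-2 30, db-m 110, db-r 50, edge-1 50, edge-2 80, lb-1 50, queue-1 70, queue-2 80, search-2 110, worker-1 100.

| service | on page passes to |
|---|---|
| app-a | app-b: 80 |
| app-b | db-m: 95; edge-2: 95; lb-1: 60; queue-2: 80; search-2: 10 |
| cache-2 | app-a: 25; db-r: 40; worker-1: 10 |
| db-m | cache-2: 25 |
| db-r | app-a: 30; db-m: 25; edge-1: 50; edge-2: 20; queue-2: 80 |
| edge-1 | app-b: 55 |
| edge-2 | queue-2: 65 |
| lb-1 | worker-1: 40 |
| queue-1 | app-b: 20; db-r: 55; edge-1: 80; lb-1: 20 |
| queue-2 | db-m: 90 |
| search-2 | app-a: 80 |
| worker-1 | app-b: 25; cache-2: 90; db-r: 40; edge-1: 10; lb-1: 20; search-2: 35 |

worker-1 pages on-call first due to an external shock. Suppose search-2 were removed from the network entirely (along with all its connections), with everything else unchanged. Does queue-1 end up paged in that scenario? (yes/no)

With search-2 removed:
Round 1 — worker-1 pages on-call (initial).
  app-b: +25 → 25 < 90
  cache-2: +90 → 90 ≥ 30
  db-r: +40 → 40 < 50
  edge-1: +10 → 10 < 50
  lb-1: +20 → 20 < 50
Round 2 — cache-2 pages on-call.
  app-a: +25 → 25 < 40
  db-r: +40 → 80 ≥ 50
Round 3 — db-r pages on-call.
  app-a: +30 → 55 ≥ 40
  db-m: +25 → 25 < 110
  edge-1: +50 → 60 ≥ 50
  edge-2: +20 → 20 < 80
  queue-2: +80 → 80 ≥ 80
Round 4 — app-a, edge-1, queue-2 page on-call.
  app-b: +80+55 → 160 ≥ 90
  db-m: +90 → 115 ≥ 110
Round 5 — app-b, db-m page on-call.
  edge-2: +95 → 115 ≥ 80
  lb-1: +60 → 80 ≥ 50
Round 6 — edge-2, lb-1 page on-call.
No further pages.

no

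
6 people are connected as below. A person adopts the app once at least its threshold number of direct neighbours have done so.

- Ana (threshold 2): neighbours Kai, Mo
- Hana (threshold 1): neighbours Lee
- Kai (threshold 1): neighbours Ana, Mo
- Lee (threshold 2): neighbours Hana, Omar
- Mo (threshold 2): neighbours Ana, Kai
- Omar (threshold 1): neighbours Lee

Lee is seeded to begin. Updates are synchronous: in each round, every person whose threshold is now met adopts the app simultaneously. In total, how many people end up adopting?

Round 1 — Lee adopts the app (initial).
Round 2 — checking thresholds:
  Hana: 1 of 1 neighbours ≥ 1, adopts the app.
  Omar: 1 of 1 neighbours ≥ 1, adopts the app.
Round 3 — no new adoptions; cascade stops.

3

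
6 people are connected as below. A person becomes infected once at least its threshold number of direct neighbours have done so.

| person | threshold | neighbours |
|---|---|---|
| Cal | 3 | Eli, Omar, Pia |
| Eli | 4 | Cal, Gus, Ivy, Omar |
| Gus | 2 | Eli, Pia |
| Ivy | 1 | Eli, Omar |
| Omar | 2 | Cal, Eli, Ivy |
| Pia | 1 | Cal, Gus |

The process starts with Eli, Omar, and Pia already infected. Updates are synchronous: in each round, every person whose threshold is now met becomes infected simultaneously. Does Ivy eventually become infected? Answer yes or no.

Round 1 — Eli, Omar, Pia become infected (initial).
Round 2 — checking thresholds:
  Cal: 3 of 3 neighbours ≥ 3, becomes infected.
  Gus: 2 of 2 neighbours ≥ 2, becomes infected.
  Ivy: 2 of 2 neighbours ≥ 1, becomes infected.
Round 3 — no new infections; cascade stops.

yes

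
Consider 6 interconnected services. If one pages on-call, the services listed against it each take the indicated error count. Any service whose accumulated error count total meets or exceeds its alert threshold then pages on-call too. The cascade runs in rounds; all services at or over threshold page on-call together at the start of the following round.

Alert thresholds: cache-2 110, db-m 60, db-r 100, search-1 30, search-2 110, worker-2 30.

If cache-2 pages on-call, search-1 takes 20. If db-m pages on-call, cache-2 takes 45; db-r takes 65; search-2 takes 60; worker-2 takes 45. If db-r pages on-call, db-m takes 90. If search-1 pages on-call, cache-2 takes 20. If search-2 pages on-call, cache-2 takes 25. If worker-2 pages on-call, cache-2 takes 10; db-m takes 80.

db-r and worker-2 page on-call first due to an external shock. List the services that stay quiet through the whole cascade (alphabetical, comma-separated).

Round 1 — db-r, worker-2 page on-call (initial).
  cache-2: +10 → 10 < 110
  db-m: +90+80 → 170 ≥ 60
Round 2 — db-m pages on-call.
  cache-2: +45 → 55 < 110
  search-2: +60 → 60 < 110
No further pages.

cache-2, search-1, search-2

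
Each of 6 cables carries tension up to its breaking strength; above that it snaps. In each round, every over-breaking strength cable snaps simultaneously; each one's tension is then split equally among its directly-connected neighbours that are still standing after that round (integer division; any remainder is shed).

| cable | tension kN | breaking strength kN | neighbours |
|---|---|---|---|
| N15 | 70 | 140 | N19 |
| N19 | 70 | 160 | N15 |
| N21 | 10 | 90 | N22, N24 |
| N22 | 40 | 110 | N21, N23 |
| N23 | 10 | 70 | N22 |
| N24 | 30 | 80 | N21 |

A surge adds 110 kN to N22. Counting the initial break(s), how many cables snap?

Round 1 — N22 at 150 > 110. N22 snaps.
  N22 sheds 150 kN to N21, N23: 75 each.
    N21: 10+75 = 85 ≤ 90
    N23: 10+75 = 85 > 70
Round 2 — N23 snaps.
  N23 sheds 85 kN: no online neighbours, lost.
No further breaks.

2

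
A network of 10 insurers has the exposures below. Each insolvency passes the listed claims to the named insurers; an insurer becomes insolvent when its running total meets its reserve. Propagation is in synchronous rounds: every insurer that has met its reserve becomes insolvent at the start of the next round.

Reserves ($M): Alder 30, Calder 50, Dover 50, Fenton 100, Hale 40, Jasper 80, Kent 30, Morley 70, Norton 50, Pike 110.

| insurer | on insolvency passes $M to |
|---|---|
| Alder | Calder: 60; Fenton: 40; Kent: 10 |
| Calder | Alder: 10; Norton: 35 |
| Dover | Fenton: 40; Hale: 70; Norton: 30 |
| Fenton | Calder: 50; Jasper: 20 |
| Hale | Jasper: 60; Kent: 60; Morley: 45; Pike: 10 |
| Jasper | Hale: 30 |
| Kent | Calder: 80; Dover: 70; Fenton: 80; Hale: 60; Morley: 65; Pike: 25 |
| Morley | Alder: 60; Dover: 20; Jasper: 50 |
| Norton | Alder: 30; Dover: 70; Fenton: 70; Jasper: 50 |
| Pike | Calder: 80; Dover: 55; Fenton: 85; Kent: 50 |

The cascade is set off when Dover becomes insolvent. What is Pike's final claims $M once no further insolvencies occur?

Round 1 — Dover becomes insolvent (initial).
  Fenton: +40 → 40 < 100
  Hale: +70 → 70 ≥ 40
  Norton: +30 → 30 < 50
Round 2 — Hale becomes insolvent.
  Jasper: +60 → 60 < 80
  Kent: +60 → 60 ≥ 30
  Morley: +45 → 45 < 70
  Pike: +10 → 10 < 110
Round 3 — Kent becomes insolvent.
  Calder: +80 → 80 ≥ 50
  Fenton: +80 → 120 ≥ 100
  Morley: +65 → 110 ≥ 70
  Pike: +25 → 35 < 110
Round 4 — Calder, Fenton, Morley become insolvent.
  Alder: +10+60 → 70 ≥ 30
  Jasper: +20+50 → 130 ≥ 80
  Norton: +35 → 65 ≥ 50
Round 5 — Alder, Jasper, Norton become insolvent.
No further insolvencies.

35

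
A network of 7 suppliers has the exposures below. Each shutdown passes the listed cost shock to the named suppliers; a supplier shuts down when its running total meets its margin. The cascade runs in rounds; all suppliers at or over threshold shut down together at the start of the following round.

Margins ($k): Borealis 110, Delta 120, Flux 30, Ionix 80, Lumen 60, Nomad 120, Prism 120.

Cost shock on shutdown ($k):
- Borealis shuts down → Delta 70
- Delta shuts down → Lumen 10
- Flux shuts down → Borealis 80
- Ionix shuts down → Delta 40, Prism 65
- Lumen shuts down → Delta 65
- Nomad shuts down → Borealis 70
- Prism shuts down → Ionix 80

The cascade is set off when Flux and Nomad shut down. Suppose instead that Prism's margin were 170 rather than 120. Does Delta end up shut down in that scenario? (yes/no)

no

With Prism's margin at 170:
Round 1 — Flux, Nomad shut down (initial).
  Borealis: +80+70 → 150 ≥ 110
Round 2 — Borealis shuts down.
  Delta: +70 → 70 < 120
No further shutdowns.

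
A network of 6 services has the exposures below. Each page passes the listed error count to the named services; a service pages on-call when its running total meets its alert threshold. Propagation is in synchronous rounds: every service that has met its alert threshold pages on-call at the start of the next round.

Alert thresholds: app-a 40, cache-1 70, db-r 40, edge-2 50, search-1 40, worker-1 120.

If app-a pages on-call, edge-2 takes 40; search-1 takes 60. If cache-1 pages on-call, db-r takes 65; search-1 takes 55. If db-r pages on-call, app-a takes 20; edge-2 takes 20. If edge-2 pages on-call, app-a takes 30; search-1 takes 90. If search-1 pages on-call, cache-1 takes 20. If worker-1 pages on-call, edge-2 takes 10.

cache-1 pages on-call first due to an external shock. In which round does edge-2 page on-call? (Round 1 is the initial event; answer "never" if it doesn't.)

Round 1 — cache-1 pages on-call (initial).
  db-r: +65 → 65 ≥ 40
  search-1: +55 → 55 ≥ 40
Round 2 — db-r, search-1 page on-call.
  app-a: +20 → 20 < 40
  edge-2: +20 → 20 < 50
No further pages.

never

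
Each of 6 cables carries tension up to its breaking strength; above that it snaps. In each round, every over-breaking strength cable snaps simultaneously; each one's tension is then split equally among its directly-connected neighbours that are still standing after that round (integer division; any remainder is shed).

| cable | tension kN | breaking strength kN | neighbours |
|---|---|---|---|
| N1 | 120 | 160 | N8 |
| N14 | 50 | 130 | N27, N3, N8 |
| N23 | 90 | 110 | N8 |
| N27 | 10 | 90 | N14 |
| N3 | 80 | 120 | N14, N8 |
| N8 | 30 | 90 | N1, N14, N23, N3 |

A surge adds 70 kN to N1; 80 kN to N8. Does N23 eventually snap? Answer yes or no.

yes

Round 1 — N1 at 190 > 160; N8 at 110 > 90. N1, N8 snap.
  N1 sheds 190 kN: no online neighbours, lost.
  N8 sheds 110 kN to N14, N23, N3: 36 each (2 lost).
    N14: 50+36 = 86 ≤ 130
    N23: 90+36 = 126 > 110
    N3: 80+36 = 116 ≤ 120
Round 2 — N23 snaps.
  N23 sheds 126 kN: no online neighbours, lost.
No further breaks.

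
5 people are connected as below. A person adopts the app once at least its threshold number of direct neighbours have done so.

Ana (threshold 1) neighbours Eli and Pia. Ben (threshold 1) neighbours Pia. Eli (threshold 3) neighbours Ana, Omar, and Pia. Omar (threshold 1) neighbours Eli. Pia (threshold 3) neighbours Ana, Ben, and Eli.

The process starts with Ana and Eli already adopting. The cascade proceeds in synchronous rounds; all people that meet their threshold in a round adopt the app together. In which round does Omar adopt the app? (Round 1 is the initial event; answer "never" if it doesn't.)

2

Round 1 — Ana, Eli adopt the app (initial).
Round 2 — checking thresholds:
  Omar: 1 of 1 neighbours ≥ 1, adopts the app.
  Pia: 2 of 3 neighbours < 3, not yet.
Round 3 — no new adoptions; cascade stops.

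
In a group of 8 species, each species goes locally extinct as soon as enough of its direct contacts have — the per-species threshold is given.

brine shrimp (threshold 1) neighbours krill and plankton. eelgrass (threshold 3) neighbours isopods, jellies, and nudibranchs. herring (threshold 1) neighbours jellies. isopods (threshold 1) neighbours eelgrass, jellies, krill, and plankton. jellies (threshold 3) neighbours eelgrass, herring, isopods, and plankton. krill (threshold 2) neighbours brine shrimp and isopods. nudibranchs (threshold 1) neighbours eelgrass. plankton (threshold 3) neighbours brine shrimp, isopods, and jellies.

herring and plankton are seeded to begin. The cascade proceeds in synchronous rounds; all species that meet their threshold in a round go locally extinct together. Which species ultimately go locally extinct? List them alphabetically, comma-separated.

brine shrimp, herring, isopods, jellies, krill, plankton

Round 1 — herring, plankton go locally extinct (initial).
Round 2 — checking thresholds:
  brine shrimp: 1 of 2 neighbours ≥ 1, goes locally extinct.
  isopods: 1 of 4 neighbours ≥ 1, goes locally extinct.
  jellies: 2 of 4 neighbours < 3, not yet.
Round 3 — checking thresholds:
  eelgrass: 1 of 3 neighbours < 3, not yet.
  jellies: 3 of 4 neighbours ≥ 3, goes locally extinct.
  krill: 2 of 2 neighbours ≥ 2, goes locally extinct.
Round 4 — no new extinctions; cascade stops.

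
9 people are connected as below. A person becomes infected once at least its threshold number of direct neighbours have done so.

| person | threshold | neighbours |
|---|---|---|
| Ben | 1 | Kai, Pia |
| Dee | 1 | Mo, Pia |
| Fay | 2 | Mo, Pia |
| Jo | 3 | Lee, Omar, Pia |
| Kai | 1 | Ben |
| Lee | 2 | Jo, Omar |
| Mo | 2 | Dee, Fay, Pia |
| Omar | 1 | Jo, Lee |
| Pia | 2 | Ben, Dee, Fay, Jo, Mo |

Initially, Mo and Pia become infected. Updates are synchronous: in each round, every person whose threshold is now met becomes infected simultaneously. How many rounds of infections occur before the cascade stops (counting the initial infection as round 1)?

3

Round 1 — Mo, Pia become infected (initial).
Round 2 — checking thresholds:
  Ben: 1 of 2 neighbours ≥ 1, becomes infected.
  Dee: 2 of 2 neighbours ≥ 1, becomes infected.
  Fay: 2 of 2 neighbours ≥ 2, becomes infected.
  Jo: 1 of 3 neighbours < 3, not yet.
Round 3 — checking thresholds:
  Jo: 1 of 3 neighbours < 3, not yet.
  Kai: 1 of 1 neighbours ≥ 1, becomes infected.
Round 4 — no new infections; cascade stops.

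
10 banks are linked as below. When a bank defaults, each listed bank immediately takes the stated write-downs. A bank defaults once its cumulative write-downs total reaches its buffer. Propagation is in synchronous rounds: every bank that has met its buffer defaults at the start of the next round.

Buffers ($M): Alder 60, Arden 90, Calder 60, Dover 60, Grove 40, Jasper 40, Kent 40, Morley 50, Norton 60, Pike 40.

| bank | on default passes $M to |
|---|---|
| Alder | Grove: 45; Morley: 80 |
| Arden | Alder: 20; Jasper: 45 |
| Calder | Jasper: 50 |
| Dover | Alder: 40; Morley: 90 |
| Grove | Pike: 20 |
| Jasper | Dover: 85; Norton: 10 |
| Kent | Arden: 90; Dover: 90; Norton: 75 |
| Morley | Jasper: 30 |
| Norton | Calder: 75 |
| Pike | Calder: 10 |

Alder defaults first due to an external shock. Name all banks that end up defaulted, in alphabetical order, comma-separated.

Round 1 — Alder defaults (initial).
  Grove: +45 → 45 ≥ 40
  Morley: +80 → 80 ≥ 50
Round 2 — Grove, Morley default.
  Jasper: +30 → 30 < 40
  Pike: +20 → 20 < 40
No further defaults.

Alder, Grove, Morley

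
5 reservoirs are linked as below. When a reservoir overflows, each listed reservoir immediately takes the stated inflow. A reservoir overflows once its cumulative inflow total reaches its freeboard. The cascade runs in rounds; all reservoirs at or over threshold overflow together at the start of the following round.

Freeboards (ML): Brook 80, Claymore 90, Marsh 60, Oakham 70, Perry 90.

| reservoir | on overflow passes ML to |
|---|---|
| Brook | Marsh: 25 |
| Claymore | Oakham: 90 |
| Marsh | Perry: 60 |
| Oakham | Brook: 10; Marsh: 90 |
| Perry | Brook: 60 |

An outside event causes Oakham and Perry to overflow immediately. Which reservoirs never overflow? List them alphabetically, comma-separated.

Brook, Claymore

Round 1 — Oakham, Perry overflow (initial).
  Brook: +10+60 → 70 < 80
  Marsh: +90 → 90 ≥ 60
Round 2 — Marsh overflows.
No further overflows.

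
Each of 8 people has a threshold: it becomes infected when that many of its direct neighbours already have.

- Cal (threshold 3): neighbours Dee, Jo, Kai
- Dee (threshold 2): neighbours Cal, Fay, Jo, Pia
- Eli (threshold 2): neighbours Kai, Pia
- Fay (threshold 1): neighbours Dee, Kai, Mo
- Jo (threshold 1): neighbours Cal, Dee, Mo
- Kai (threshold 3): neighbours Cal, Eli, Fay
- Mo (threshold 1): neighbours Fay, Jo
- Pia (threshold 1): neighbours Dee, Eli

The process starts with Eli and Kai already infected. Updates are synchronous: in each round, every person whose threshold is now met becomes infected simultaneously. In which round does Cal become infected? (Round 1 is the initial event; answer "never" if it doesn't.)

Round 1 — Eli, Kai become infected (initial).
Round 2 — checking thresholds:
  Cal: 1 of 3 neighbours < 3, holds.
  Fay: 1 of 3 neighbours ≥ 1, becomes infected.
  Pia: 1 of 2 neighbours ≥ 1, becomes infected.
Round 3 — checking thresholds:
  Cal: 1 of 3 neighbours < 3, holds.
  Dee: 2 of 4 neighbours ≥ 2, becomes infected.
  Mo: 1 of 2 neighbours ≥ 1, becomes infected.
Round 4 — checking thresholds:
  Cal: 2 of 3 neighbours < 3, holds.
  Jo: 2 of 3 neighbours ≥ 1, becomes infected.
Round 5 — checking thresholds:
  Cal: 3 of 3 neighbours ≥ 3, becomes infected.
Round 6 — no new infections; cascade stops.

5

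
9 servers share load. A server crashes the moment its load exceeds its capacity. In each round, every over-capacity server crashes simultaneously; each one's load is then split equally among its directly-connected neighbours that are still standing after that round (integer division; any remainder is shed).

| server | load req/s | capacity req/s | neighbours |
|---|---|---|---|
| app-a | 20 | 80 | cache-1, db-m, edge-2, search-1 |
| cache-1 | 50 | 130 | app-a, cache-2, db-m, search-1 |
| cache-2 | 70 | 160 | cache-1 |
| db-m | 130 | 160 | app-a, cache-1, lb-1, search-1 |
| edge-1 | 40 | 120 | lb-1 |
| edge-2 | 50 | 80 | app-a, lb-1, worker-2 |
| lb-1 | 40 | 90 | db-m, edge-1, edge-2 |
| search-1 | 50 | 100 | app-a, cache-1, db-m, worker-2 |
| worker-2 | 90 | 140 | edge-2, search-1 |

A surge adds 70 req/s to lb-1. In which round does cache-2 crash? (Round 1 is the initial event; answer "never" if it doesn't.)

5

Round 1 — lb-1 at 110 > 90. lb-1 crashes.
  lb-1 sheds 110 req/s to db-m, edge-1, edge-2: 36 each (2 lost).
    db-m: 130+36 = 166 > 160
    edge-1: 40+36 = 76 ≤ 120
    edge-2: 50+36 = 86 > 80
Round 2 — db-m, edge-2 crash.
  db-m sheds 166 req/s to app-a, cache-1, search-1: 55 each (1 lost).
    app-a: 20+55 = 75 ≤ 80
    cache-1: 50+55 = 105 ≤ 130
    search-1: 50+55 = 105 > 100
  edge-2 sheds 86 req/s to app-a, worker-2: 43 each.
    app-a: 75+43 = 118 > 80
    worker-2: 90+43 = 133 ≤ 140
Round 3 — app-a, search-1 crash.
  app-a sheds 118 req/s to cache-1: 118 each.
    cache-1: 105+118 = 223 > 130
  search-1 sheds 105 req/s to cache-1, worker-2: 52 each (1 lost).
    cache-1: 223+52 = 275 > 130
    worker-2: 133+52 = 185 > 140
Round 4 — cache-1, worker-2 crash.
  cache-1 sheds 275 req/s to cache-2: 275 each.
    cache-2: 70+275 = 345 > 160
  worker-2 sheds 185 req/s: no online neighbours, lost.
Round 5 — cache-2 crashes.
  cache-2 sheds 345 req/s: no online neighbours, lost.
No further crashes.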